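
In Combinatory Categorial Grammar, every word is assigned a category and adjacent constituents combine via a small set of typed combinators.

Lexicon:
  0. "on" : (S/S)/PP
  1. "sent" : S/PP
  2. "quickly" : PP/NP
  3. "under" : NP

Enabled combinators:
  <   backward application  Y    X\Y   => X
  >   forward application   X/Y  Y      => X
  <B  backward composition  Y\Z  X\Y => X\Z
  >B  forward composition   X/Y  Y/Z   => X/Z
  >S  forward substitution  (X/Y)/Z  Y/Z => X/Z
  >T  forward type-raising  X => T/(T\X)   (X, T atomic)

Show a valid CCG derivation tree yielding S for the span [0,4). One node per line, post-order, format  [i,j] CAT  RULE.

[0,4] S   >
  [0,2] S/PP   >S
    [0,1] "on" : (S/S)/PP
    [1,2] "sent" : S/PP
  [2,4] PP   >
    [2,3] "quickly" : PP/NP
    [3,4] "under" : NP

[0,1] (S/S)/PP  lex  "on"
[1,2] S/PP  lex  "sent"
[0,2] S/PP  >S  k=1
[2,3] PP/NP  lex  "quickly"
[3,4] NP  lex  "under"
[2,4] PP  >  k=3
[0,4] S  >  k=2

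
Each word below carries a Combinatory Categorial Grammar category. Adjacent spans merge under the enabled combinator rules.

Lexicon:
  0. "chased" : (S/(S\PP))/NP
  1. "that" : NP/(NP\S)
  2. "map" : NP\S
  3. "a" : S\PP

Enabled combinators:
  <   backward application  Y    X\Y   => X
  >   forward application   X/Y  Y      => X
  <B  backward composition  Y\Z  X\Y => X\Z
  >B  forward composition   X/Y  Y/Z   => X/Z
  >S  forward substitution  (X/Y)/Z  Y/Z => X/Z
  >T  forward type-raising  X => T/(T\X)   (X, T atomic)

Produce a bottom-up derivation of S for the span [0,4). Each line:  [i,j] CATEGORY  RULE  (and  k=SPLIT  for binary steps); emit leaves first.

[0,1] (S/(S\PP))/NP  lex  "chased"
[1,2] NP/(NP\S)  lex  "that"
[2,3] NP\S  lex  "map"
[1,3] NP  >  k=2
[0,3] S/(S\PP)  >  k=1
[3,4] S\PP  lex  "a"
[0,4] S  >  k=3

[0,4] S   >
  [0,3] S/(S\PP)   >
    [0,1] "chased" : (S/(S\PP))/NP
    [1,3] NP   >
      [1,2] "that" : NP/(NP\S)
      [2,3] "map" : NP\S
  [3,4] "a" : S\PP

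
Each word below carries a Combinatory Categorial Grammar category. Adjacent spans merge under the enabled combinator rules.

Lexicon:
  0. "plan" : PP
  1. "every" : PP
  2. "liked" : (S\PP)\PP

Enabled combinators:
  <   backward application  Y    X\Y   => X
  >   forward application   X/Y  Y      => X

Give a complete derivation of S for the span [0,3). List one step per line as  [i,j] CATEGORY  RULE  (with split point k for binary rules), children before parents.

[0,3] S   <
  [0,1] "plan" : PP
  [1,3] S\PP   <
    [1,2] "every" : PP
    [2,3] "liked" : (S\PP)\PP

[0,1] PP  lex  "plan"
[1,2] PP  lex  "every"
[2,3] (S\PP)\PP  lex  "liked"
[1,3] S\PP  <  k=2
[0,3] S  <  k=1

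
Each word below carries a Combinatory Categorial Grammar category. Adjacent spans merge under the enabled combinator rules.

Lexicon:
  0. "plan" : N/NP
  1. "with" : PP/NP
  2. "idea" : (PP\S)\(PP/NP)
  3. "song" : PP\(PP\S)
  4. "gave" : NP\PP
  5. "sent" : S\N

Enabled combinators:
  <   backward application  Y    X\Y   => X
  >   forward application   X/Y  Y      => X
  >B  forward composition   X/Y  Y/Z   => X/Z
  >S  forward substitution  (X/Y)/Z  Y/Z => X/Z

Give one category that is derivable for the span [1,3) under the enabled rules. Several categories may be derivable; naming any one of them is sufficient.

[0,6] S   <
  [0,5] N   >
    [0,1] "plan" : N/NP
    [1,5] NP   <
      [1,4] PP   <
        [1,3] PP\S   <
          [1,2] "with" : PP/NP
          [2,3] "idea" : (PP\S)\(PP/NP)
        [3,4] "song" : PP\(PP\S)
      [4,5] "gave" : NP\PP
  [5,6] "sent" : S\N

PP\S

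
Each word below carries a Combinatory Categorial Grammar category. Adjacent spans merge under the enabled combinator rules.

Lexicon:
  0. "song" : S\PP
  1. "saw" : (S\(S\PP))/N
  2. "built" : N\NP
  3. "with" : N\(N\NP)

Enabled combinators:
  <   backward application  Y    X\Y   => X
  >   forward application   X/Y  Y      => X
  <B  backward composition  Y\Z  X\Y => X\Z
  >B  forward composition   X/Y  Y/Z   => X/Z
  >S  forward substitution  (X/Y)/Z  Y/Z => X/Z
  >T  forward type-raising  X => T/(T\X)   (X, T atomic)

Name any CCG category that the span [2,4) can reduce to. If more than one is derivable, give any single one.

N

[0,4] S   <
  [0,1] "song" : S\PP
  [1,4] S\(S\PP)   >
    [1,2] "saw" : (S\(S\PP))/N
    [2,4] N   <
      [2,3] "built" : N\NP
      [3,4] "with" : N\(N\NP)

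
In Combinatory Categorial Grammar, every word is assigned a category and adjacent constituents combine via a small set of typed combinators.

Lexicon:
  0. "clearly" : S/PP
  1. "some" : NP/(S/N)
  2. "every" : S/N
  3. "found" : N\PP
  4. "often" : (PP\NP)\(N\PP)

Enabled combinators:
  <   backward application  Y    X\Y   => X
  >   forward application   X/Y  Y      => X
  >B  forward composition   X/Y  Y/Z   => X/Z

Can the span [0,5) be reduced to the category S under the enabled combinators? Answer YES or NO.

YES

[0,5] S   >
  [0,1] "clearly" : S/PP
  [1,5] PP   <
    [1,3] NP   >
      [1,2] "some" : NP/(S/N)
      [2,3] "every" : S/N
    [3,5] PP\NP   <
      [3,4] "found" : N\PP
      [4,5] "often" : (PP\NP)\(N\PP)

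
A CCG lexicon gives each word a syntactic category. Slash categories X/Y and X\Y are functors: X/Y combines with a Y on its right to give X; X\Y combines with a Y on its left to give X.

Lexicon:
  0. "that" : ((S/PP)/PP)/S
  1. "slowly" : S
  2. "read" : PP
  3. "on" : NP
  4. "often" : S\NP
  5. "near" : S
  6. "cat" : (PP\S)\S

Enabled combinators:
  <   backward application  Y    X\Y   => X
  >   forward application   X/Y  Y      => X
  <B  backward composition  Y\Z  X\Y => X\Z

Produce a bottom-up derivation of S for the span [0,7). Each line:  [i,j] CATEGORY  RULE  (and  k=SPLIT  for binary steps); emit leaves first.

[0,1] ((S/PP)/PP)/S  lex  "that"
[1,2] S  lex  "slowly"
[0,2] (S/PP)/PP  >  k=1
[2,3] PP  lex  "read"
[0,3] S/PP  >  k=2
[3,4] NP  lex  "on"
[4,5] S\NP  lex  "often"
[3,5] S  <  k=4
[5,6] S  lex  "near"
[6,7] (PP\S)\S  lex  "cat"
[5,7] PP\S  <  k=6
[3,7] PP  <  k=5
[0,7] S  >  k=3

[0,7] S   >
  [0,3] S/PP   >
    [0,2] (S/PP)/PP   >
      [0,1] "that" : ((S/PP)/PP)/S
      [1,2] "slowly" : S
    [2,3] "read" : PP
  [3,7] PP   <
    [3,5] S   <
      [3,4] "on" : NP
      [4,5] "often" : S\NP
    [5,7] PP\S   <
      [5,6] "near" : S
      [6,7] "cat" : (PP\S)\S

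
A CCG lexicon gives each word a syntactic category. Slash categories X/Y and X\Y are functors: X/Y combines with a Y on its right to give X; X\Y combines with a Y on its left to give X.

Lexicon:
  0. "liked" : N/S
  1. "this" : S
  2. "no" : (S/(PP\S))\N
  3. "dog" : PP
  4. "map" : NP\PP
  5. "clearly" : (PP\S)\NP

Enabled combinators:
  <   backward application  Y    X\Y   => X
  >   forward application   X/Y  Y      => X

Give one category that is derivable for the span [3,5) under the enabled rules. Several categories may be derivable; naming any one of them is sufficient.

NP

[0,6] S   >
  [0,3] S/(PP\S)   <
    [0,2] N   >
      [0,1] "liked" : N/S
      [1,2] "this" : S
    [2,3] "no" : (S/(PP\S))\N
  [3,6] PP\S   <
    [3,5] NP   <
      [3,4] "dog" : PP
      [4,5] "map" : NP\PP
    [5,6] "clearly" : (PP\S)\NP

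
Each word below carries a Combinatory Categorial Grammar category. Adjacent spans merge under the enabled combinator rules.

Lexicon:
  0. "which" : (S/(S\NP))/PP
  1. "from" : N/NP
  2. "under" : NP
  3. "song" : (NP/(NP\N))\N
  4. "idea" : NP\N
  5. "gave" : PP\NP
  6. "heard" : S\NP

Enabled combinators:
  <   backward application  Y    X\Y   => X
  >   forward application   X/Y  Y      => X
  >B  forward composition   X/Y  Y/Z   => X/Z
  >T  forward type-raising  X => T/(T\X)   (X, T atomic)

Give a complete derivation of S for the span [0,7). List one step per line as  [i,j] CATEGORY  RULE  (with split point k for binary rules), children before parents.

[0,1] (S/(S\NP))/PP  lex  "which"
[1,2] N/NP  lex  "from"
[2,3] NP  lex  "under"
[1,3] N  >  k=2
[3,4] (NP/(NP\N))\N  lex  "song"
[1,4] NP/(NP\N)  <  k=3
[4,5] NP\N  lex  "idea"
[1,5] NP  >  k=4
[5,6] PP\NP  lex  "gave"
[1,6] PP  <  k=5
[0,6] S/(S\NP)  >  k=1
[6,7] S\NP  lex  "heard"
[0,7] S  >  k=6

[0,7] S   >
  [0,6] S/(S\NP)   >
    [0,1] "which" : (S/(S\NP))/PP
    [1,6] PP   <
      [1,5] NP   >
        [1,4] NP/(NP\N)   <
          [1,3] N   >
            [1,2] "from" : N/NP
            [2,3] "under" : NP
          [3,4] "song" : (NP/(NP\N))\N
        [4,5] "idea" : NP\N
      [5,6] "gave" : PP\NP
  [6,7] "heard" : S\NP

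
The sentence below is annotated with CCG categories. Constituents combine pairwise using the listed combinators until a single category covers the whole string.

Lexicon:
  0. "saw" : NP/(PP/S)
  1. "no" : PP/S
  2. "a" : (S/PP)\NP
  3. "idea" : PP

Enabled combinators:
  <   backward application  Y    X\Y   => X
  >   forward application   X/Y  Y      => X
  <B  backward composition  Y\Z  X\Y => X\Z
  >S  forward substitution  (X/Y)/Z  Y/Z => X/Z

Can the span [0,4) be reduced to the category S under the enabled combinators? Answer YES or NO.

[0,4] S   >
  [0,3] S/PP   <
    [0,2] NP   >
      [0,1] "saw" : NP/(PP/S)
      [1,2] "no" : PP/S
    [2,3] "a" : (S/PP)\NP
  [3,4] "idea" : PP

YES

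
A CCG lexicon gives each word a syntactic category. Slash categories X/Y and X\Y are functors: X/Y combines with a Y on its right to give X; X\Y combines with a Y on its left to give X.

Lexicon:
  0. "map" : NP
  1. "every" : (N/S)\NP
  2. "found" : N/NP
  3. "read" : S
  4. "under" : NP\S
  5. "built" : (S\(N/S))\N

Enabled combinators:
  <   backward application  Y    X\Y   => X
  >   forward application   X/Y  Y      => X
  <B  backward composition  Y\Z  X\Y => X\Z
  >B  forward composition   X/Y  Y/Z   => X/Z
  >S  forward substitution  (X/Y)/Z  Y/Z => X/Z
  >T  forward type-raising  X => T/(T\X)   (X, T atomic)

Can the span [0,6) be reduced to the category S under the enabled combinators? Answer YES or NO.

[0,6] S   <
  [0,2] N/S   <
    [0,1] "map" : NP
    [1,2] "every" : (N/S)\NP
  [2,6] S\(N/S)   <
    [2,5] N   >
      [2,3] "found" : N/NP
      [3,5] NP   <
        [3,4] "read" : S
        [4,5] "under" : NP\S
    [5,6] "built" : (S\(N/S))\N

YES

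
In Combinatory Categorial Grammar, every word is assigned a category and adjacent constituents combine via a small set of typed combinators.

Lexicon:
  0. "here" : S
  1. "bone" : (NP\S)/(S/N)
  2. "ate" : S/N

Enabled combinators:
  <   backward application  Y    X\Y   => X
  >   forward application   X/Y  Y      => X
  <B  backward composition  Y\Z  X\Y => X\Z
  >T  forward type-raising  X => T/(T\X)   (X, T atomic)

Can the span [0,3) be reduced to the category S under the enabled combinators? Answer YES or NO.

NO

S (NP\S)/(S/N) S/N
CKY chart[0,3] = {N/(N\NP), NP, NP/(NP\NP), PP/(PP\NP), S/(S\NP)}; S ∉ chart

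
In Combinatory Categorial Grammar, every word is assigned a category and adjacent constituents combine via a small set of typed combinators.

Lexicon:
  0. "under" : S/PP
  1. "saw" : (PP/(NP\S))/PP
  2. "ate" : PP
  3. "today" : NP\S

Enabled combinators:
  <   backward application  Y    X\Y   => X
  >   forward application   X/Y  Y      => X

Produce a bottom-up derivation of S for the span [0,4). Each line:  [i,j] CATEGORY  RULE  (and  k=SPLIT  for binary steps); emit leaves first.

[0,1] S/PP  lex  "under"
[1,2] (PP/(NP\S))/PP  lex  "saw"
[2,3] PP  lex  "ate"
[1,3] PP/(NP\S)  >  k=2
[3,4] NP\S  lex  "today"
[1,4] PP  >  k=3
[0,4] S  >  k=1

[0,4] S   >
  [0,1] "under" : S/PP
  [1,4] PP   >
    [1,3] PP/(NP\S)   >
      [1,2] "saw" : (PP/(NP\S))/PP
      [2,3] "ate" : PP
    [3,4] "today" : NP\S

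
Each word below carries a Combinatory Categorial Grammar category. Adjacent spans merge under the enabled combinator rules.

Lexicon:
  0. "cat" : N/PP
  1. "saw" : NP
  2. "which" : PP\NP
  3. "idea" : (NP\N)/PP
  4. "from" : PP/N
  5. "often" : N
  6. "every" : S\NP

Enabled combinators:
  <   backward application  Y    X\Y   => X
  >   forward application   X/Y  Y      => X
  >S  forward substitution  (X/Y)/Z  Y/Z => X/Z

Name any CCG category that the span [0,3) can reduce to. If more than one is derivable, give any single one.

[0,7] S   <
  [0,6] NP   <
    [0,3] N   >
      [0,1] "cat" : N/PP
      [1,3] PP   <
        [1,2] "saw" : NP
        [2,3] "which" : PP\NP
    [3,6] NP\N   >
      [3,4] "idea" : (NP\N)/PP
      [4,6] PP   >
        [4,5] "from" : PP/N
        [5,6] "often" : N
  [6,7] "every" : S\NP

N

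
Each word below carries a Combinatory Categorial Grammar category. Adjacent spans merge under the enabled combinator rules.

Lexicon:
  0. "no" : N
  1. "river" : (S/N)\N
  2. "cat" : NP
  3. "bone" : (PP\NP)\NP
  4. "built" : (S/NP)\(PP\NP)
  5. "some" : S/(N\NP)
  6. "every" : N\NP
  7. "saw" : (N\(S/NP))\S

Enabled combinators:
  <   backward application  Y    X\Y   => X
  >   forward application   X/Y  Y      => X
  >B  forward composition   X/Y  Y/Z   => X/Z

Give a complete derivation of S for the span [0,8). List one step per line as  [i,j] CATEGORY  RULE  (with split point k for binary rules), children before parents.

[0,1] N  lex  "no"
[1,2] (S/N)\N  lex  "river"
[0,2] S/N  <  k=1
[2,3] NP  lex  "cat"
[3,4] (PP\NP)\NP  lex  "bone"
[2,4] PP\NP  <  k=3
[4,5] (S/NP)\(PP\NP)  lex  "built"
[2,5] S/NP  <  k=4
[5,6] S/(N\NP)  lex  "some"
[6,7] N\NP  lex  "every"
[5,7] S  >  k=6
[7,8] (N\(S/NP))\S  lex  "saw"
[5,8] N\(S/NP)  <  k=7
[2,8] N  <  k=5
[0,8] S  >  k=2

[0,8] S   >
  [0,2] S/N   <
    [0,1] "no" : N
    [1,2] "river" : (S/N)\N
  [2,8] N   <
    [2,5] S/NP   <
      [2,4] PP\NP   <
        [2,3] "cat" : NP
        [3,4] "bone" : (PP\NP)\NP
      [4,5] "built" : (S/NP)\(PP\NP)
    [5,8] N\(S/NP)   <
      [5,7] S   >
        [5,6] "some" : S/(N\NP)
        [6,7] "every" : N\NP
      [7,8] "saw" : (N\(S/NP))\S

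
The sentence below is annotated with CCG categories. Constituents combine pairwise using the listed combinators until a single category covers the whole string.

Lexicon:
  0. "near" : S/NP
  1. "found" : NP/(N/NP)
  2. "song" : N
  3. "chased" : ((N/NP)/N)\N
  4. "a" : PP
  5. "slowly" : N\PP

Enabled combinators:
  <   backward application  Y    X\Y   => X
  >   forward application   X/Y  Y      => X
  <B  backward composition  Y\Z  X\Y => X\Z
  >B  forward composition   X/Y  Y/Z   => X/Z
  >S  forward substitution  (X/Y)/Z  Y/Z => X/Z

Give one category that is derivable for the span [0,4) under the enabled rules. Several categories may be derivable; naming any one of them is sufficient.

[0,6] S   >
  [0,4] S/N   >B
    [0,1] "near" : S/NP
    [1,4] NP/N   >B
      [1,2] "found" : NP/(N/NP)
      [2,4] (N/NP)/N   <
        [2,3] "song" : N
        [3,4] "chased" : ((N/NP)/N)\N
  [4,6] N   <
    [4,5] "a" : PP
    [5,6] "slowly" : N\PP

S/N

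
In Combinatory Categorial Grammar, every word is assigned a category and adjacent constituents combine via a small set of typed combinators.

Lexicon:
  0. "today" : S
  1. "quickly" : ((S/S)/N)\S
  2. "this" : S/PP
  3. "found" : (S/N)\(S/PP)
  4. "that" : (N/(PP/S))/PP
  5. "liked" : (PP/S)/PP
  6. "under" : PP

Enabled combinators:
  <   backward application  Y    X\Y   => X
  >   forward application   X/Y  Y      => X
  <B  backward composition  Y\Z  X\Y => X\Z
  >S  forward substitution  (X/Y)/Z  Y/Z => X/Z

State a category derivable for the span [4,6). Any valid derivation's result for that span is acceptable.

[0,7] S   >
  [0,4] S/N   >S
    [0,2] (S/S)/N   <
      [0,1] "today" : S
      [1,2] "quickly" : ((S/S)/N)\S
    [2,4] S/N   <
      [2,3] "this" : S/PP
      [3,4] "found" : (S/N)\(S/PP)
  [4,7] N   >
    [4,6] N/PP   >S
      [4,5] "that" : (N/(PP/S))/PP
      [5,6] "liked" : (PP/S)/PP
    [6,7] "under" : PP

N/PP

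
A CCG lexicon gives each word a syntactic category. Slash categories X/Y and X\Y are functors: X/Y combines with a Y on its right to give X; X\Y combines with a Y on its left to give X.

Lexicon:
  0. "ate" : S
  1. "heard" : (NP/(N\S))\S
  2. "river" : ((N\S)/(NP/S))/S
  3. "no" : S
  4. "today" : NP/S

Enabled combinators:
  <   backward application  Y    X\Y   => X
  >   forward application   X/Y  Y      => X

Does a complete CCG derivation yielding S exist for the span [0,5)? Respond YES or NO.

S (NP/(N\S))\S ((N\S)/(NP/S))/S S NP/S
CKY chart[0,5] = {NP}; S ∉ chart

NO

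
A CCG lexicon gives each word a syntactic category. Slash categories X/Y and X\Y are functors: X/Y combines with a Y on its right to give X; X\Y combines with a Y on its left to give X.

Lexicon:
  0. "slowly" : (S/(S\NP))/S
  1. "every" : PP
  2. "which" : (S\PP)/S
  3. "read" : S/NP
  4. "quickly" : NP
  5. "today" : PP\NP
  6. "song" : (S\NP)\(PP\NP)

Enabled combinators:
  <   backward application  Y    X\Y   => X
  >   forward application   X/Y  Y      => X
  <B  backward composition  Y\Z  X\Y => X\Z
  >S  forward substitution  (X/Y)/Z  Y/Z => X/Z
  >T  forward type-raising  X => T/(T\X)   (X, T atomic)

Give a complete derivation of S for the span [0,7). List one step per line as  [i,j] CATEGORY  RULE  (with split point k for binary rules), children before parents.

[0,7] S   >
  [0,5] S/(S\NP)   >
    [0,1] "slowly" : (S/(S\NP))/S
    [1,5] S   <
      [1,2] "every" : PP
      [2,5] S\PP   >
        [2,3] "which" : (S\PP)/S
        [3,5] S   >
          [3,4] "read" : S/NP
          [4,5] "quickly" : NP
  [5,7] S\NP   <
    [5,6] "today" : PP\NP
    [6,7] "song" : (S\NP)\(PP\NP)

[0,1] (S/(S\NP))/S  lex  "slowly"
[1,2] PP  lex  "every"
[2,3] (S\PP)/S  lex  "which"
[3,4] S/NP  lex  "read"
[4,5] NP  lex  "quickly"
[3,5] S  >  k=4
[2,5] S\PP  >  k=3
[1,5] S  <  k=2
[0,5] S/(S\NP)  >  k=1
[5,6] PP\NP  lex  "today"
[6,7] (S\NP)\(PP\NP)  lex  "song"
[5,7] S\NP  <  k=6
[0,7] S  >  k=5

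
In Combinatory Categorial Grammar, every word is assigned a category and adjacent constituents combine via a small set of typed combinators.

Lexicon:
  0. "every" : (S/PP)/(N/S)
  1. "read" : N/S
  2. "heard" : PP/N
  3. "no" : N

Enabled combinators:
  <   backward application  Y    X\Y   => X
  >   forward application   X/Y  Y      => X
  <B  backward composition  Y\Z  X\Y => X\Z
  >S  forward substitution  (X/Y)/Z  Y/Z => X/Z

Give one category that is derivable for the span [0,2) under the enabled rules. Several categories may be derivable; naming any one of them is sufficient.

[0,4] S   >
  [0,2] S/PP   >
    [0,1] "every" : (S/PP)/(N/S)
    [1,2] "read" : N/S
  [2,4] PP   >
    [2,3] "heard" : PP/N
    [3,4] "no" : N

S/PP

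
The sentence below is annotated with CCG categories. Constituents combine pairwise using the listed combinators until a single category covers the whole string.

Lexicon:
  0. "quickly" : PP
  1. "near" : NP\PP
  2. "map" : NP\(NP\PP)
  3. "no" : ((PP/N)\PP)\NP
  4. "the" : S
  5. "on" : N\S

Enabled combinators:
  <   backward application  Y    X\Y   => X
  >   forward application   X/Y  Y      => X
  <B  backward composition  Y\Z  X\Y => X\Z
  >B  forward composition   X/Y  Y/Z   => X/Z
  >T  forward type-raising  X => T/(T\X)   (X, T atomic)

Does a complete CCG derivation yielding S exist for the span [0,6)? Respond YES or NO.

PP NP\PP NP\(NP\PP) ((PP/N)\PP)\NP S N\S
CKY chart[0,6] = {N/(N\PP), NP/(NP\PP), PP, PP/(N\N), PP/(PP\PP), S/(S\PP)}; S ∉ chart

NO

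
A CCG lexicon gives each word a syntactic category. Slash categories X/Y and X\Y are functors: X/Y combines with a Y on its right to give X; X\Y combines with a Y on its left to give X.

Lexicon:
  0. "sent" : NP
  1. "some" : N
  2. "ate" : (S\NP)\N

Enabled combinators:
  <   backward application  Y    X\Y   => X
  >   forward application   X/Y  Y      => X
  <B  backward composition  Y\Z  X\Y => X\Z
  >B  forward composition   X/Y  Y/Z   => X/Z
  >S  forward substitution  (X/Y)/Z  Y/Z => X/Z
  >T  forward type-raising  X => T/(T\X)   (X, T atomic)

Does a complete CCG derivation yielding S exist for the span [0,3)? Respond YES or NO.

[0,3] S   >
  [0,1] S/(S\NP)   >T
    [0,1] "sent" : NP
  [1,3] S\NP   <
    [1,2] "some" : N
    [2,3] "ate" : (S\NP)\N

YES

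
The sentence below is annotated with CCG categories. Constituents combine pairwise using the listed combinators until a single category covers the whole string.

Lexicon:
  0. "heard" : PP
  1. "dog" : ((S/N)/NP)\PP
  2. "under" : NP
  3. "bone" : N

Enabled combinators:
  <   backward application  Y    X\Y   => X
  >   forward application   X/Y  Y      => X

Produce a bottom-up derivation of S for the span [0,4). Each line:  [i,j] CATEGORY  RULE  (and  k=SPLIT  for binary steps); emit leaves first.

[0,1] PP  lex  "heard"
[1,2] ((S/N)/NP)\PP  lex  "dog"
[0,2] (S/N)/NP  <  k=1
[2,3] NP  lex  "under"
[0,3] S/N  >  k=2
[3,4] N  lex  "bone"
[0,4] S  >  k=3

[0,4] S   >
  [0,3] S/N   >
    [0,2] (S/N)/NP   <
      [0,1] "heard" : PP
      [1,2] "dog" : ((S/N)/NP)\PP
    [2,3] "under" : NP
  [3,4] "bone" : N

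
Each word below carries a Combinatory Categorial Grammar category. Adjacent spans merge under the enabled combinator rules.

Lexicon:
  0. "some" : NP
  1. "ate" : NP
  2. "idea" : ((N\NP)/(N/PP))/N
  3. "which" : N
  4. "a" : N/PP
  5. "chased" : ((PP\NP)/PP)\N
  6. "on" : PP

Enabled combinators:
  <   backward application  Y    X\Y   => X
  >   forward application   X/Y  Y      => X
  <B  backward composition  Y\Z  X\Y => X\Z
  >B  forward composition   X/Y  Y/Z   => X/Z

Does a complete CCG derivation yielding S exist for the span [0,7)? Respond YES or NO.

NP NP ((N\NP)/(N/PP))/N N N/PP ((PP\NP)/PP)\N PP
CKY chart[0,7] = {PP}; S ∉ chart

NO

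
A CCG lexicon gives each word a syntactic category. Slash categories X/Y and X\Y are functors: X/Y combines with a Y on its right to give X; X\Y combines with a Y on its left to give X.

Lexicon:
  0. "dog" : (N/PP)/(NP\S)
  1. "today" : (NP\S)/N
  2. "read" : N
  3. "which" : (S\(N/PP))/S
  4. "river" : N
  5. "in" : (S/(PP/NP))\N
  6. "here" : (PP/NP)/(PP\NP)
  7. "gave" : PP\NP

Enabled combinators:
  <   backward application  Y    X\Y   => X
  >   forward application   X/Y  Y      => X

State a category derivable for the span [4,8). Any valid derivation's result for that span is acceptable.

[0,8] S   <
  [0,3] N/PP   >
    [0,1] "dog" : (N/PP)/(NP\S)
    [1,3] NP\S   >
      [1,2] "today" : (NP\S)/N
      [2,3] "read" : N
  [3,8] S\(N/PP)   >
    [3,4] "which" : (S\(N/PP))/S
    [4,8] S   >
      [4,6] S/(PP/NP)   <
        [4,5] "river" : N
        [5,6] "in" : (S/(PP/NP))\N
      [6,8] PP/NP   >
        [6,7] "here" : (PP/NP)/(PP\NP)
        [7,8] "gave" : PP\NP

S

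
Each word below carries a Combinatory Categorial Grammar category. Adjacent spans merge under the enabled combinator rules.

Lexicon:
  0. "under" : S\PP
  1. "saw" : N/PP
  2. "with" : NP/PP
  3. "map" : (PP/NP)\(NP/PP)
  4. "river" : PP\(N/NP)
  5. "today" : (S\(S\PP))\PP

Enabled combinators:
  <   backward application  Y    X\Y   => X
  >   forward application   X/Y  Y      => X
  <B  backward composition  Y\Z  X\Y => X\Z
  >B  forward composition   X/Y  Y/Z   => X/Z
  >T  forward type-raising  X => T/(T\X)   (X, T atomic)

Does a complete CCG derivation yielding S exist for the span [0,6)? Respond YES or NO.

[0,6] S   <
  [0,1] "under" : S\PP
  [1,6] S\(S\PP)   <
    [1,5] PP   <
      [1,4] N/NP   >B
        [1,2] "saw" : N/PP
        [2,4] PP/NP   <
          [2,3] "with" : NP/PP
          [3,4] "map" : (PP/NP)\(NP/PP)
      [4,5] "river" : PP\(N/NP)
    [5,6] "today" : (S\(S\PP))\PP

YES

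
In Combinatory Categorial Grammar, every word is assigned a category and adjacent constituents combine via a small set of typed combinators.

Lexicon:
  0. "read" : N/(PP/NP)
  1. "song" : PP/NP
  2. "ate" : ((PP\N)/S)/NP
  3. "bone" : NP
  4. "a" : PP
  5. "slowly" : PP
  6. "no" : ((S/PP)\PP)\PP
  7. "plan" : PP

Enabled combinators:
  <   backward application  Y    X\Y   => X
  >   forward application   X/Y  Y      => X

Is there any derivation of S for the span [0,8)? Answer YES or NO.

NO

N/(PP/NP) PP/NP ((PP\N)/S)/NP NP PP PP ((S/PP)\PP)\PP PP
CKY chart[0,8] = {PP}; S ∉ chart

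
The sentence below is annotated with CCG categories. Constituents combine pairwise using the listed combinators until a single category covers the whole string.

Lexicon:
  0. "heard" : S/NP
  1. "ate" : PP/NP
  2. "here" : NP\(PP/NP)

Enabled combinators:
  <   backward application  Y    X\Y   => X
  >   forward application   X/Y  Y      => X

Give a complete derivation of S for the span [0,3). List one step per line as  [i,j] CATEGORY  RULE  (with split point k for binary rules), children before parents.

[0,3] S   >
  [0,1] "heard" : S/NP
  [1,3] NP   <
    [1,2] "ate" : PP/NP
    [2,3] "here" : NP\(PP/NP)

[0,1] S/NP  lex  "heard"
[1,2] PP/NP  lex  "ate"
[2,3] NP\(PP/NP)  lex  "here"
[1,3] NP  <  k=2
[0,3] S  >  k=1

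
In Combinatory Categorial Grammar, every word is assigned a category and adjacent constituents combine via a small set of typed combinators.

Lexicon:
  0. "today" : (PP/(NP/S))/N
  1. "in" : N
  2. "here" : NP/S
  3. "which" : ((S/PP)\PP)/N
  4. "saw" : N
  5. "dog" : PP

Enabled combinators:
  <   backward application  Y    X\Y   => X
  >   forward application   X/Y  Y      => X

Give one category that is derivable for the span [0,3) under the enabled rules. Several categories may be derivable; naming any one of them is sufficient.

[0,6] S   >
  [0,5] S/PP   <
    [0,3] PP   >
      [0,2] PP/(NP/S)   >
        [0,1] "today" : (PP/(NP/S))/N
        [1,2] "in" : N
      [2,3] "here" : NP/S
    [3,5] (S/PP)\PP   >
      [3,4] "which" : ((S/PP)\PP)/N
      [4,5] "saw" : N
  [5,6] "dog" : PP

PP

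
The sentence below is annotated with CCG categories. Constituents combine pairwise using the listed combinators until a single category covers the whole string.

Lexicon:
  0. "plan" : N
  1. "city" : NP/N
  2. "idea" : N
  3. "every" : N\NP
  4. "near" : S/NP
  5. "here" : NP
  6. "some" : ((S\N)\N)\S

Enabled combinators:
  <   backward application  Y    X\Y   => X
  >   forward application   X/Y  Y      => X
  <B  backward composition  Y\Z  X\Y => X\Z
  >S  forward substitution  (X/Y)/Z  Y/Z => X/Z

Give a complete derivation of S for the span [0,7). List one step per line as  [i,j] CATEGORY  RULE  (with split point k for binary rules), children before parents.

[0,1] N  lex  "plan"
[1,2] NP/N  lex  "city"
[2,3] N  lex  "idea"
[1,3] NP  >  k=2
[3,4] N\NP  lex  "every"
[1,4] N  <  k=3
[4,5] S/NP  lex  "near"
[5,6] NP  lex  "here"
[4,6] S  >  k=5
[6,7] ((S\N)\N)\S  lex  "some"
[4,7] (S\N)\N  <  k=6
[1,7] S\N  <  k=4
[0,7] S  <  k=1

[0,7] S   <
  [0,1] "plan" : N
  [1,7] S\N   <
    [1,4] N   <
      [1,3] NP   >
        [1,2] "city" : NP/N
        [2,3] "idea" : N
      [3,4] "every" : N\NP
    [4,7] (S\N)\N   <
      [4,6] S   >
        [4,5] "near" : S/NP
        [5,6] "here" : NP
      [6,7] "some" : ((S\N)\N)\S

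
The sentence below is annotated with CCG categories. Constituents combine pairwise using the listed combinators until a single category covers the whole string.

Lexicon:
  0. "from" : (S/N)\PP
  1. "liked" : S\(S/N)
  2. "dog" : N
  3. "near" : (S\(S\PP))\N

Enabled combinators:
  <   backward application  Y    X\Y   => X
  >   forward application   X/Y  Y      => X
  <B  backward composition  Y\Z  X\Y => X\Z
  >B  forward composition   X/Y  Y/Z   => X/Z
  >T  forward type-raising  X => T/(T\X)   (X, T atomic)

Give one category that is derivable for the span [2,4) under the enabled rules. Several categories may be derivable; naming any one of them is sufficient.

S\(S\PP)

[0,4] S   <
  [0,2] S\PP   <B
    [0,1] "from" : (S/N)\PP
    [1,2] "liked" : S\(S/N)
  [2,4] S\(S\PP)   <
    [2,3] "dog" : N
    [3,4] "near" : (S\(S\PP))\N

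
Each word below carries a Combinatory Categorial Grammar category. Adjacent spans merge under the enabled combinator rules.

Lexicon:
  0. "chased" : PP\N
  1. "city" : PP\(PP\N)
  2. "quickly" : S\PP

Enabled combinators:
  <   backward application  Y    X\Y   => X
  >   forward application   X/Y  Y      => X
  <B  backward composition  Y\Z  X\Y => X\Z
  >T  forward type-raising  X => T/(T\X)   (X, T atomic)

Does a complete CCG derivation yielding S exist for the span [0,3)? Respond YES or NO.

YES

[0,3] S   <
  [0,2] PP   <
    [0,1] "chased" : PP\N
    [1,2] "city" : PP\(PP\N)
  [2,3] "quickly" : S\PP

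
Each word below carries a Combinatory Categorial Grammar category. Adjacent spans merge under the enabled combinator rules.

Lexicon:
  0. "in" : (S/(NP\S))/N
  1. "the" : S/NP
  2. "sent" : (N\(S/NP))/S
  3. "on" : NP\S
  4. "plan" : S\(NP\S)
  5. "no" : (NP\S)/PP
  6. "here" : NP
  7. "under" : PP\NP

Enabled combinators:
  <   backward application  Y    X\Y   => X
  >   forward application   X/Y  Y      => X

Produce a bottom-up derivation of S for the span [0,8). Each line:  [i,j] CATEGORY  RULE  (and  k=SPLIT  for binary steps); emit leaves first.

[0,1] (S/(NP\S))/N  lex  "in"
[1,2] S/NP  lex  "the"
[2,3] (N\(S/NP))/S  lex  "sent"
[3,4] NP\S  lex  "on"
[4,5] S\(NP\S)  lex  "plan"
[3,5] S  <  k=4
[2,5] N\(S/NP)  >  k=3
[1,5] N  <  k=2
[0,5] S/(NP\S)  >  k=1
[5,6] (NP\S)/PP  lex  "no"
[6,7] NP  lex  "here"
[7,8] PP\NP  lex  "under"
[6,8] PP  <  k=7
[5,8] NP\S  >  k=6
[0,8] S  >  k=5

[0,8] S   >
  [0,5] S/(NP\S)   >
    [0,1] "in" : (S/(NP\S))/N
    [1,5] N   <
      [1,2] "the" : S/NP
      [2,5] N\(S/NP)   >
        [2,3] "sent" : (N\(S/NP))/S
        [3,5] S   <
          [3,4] "on" : NP\S
          [4,5] "plan" : S\(NP\S)
  [5,8] NP\S   >
    [5,6] "no" : (NP\S)/PP
    [6,8] PP   <
      [6,7] "here" : NP
      [7,8] "under" : PP\NP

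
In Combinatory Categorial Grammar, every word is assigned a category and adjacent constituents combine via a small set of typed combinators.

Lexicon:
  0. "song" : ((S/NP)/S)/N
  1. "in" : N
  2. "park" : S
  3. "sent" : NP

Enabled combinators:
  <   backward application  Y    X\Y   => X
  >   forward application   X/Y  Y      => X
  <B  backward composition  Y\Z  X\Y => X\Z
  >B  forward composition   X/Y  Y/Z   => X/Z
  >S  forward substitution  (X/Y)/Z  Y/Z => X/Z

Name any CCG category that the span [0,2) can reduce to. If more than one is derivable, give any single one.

(S/NP)/S

[0,4] S   >
  [0,3] S/NP   >
    [0,2] (S/NP)/S   >
      [0,1] "song" : ((S/NP)/S)/N
      [1,2] "in" : N
    [2,3] "park" : S
  [3,4] "sent" : NP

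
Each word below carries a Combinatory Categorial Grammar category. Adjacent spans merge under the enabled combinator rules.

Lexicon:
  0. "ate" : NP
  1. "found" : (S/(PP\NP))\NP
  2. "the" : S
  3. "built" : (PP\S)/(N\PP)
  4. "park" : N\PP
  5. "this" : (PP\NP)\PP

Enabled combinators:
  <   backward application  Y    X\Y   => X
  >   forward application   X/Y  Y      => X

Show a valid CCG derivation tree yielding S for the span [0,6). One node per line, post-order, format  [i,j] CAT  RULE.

[0,6] S   >
  [0,2] S/(PP\NP)   <
    [0,1] "ate" : NP
    [1,2] "found" : (S/(PP\NP))\NP
  [2,6] PP\NP   <
    [2,5] PP   <
      [2,3] "the" : S
      [3,5] PP\S   >
        [3,4] "built" : (PP\S)/(N\PP)
        [4,5] "park" : N\PP
    [5,6] "this" : (PP\NP)\PP

[0,1] NP  lex  "ate"
[1,2] (S/(PP\NP))\NP  lex  "found"
[0,2] S/(PP\NP)  <  k=1
[2,3] S  lex  "the"
[3,4] (PP\S)/(N\PP)  lex  "built"
[4,5] N\PP  lex  "park"
[3,5] PP\S  >  k=4
[2,5] PP  <  k=3
[5,6] (PP\NP)\PP  lex  "this"
[2,6] PP\NP  <  k=5
[0,6] S  >  k=2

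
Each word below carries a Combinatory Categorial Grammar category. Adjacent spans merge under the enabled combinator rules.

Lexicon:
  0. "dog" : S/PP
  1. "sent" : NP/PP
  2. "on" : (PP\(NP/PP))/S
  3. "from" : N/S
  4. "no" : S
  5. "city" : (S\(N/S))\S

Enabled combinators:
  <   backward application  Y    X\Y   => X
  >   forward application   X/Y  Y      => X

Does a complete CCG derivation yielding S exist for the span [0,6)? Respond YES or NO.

[0,6] S   >
  [0,1] "dog" : S/PP
  [1,6] PP   <
    [1,2] "sent" : NP/PP
    [2,6] PP\(NP/PP)   >
      [2,3] "on" : (PP\(NP/PP))/S
      [3,6] S   <
        [3,4] "from" : N/S
        [4,6] S\(N/S)   <
          [4,5] "no" : S
          [5,6] "city" : (S\(N/S))\S

YES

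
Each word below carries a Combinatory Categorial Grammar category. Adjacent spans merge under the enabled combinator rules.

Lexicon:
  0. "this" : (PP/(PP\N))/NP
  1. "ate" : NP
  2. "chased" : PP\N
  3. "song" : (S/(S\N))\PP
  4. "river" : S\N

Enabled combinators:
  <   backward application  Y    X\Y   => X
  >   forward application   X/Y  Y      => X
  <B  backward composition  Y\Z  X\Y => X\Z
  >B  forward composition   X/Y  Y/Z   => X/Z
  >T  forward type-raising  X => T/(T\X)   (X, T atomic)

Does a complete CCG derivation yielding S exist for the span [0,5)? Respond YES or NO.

YES

[0,5] S   >
  [0,4] S/(S\N)   <
    [0,3] PP   >
      [0,2] PP/(PP\N)   >
        [0,1] "this" : (PP/(PP\N))/NP
        [1,2] "ate" : NP
      [2,3] "chased" : PP\N
    [3,4] "song" : (S/(S\N))\PP
  [4,5] "river" : S\N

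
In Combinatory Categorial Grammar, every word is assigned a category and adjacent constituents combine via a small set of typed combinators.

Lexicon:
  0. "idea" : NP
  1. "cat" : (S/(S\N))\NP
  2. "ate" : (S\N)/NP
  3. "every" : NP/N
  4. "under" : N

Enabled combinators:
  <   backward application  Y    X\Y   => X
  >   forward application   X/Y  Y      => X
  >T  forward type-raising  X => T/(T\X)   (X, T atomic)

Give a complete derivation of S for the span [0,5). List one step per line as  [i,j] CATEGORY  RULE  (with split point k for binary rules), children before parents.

[0,5] S   >
  [0,2] S/(S\N)   <
    [0,1] "idea" : NP
    [1,2] "cat" : (S/(S\N))\NP
  [2,5] S\N   >
    [2,3] "ate" : (S\N)/NP
    [3,5] NP   >
      [3,4] "every" : NP/N
      [4,5] "under" : N

[0,1] NP  lex  "idea"
[1,2] (S/(S\N))\NP  lex  "cat"
[0,2] S/(S\N)  <  k=1
[2,3] (S\N)/NP  lex  "ate"
[3,4] NP/N  lex  "every"
[4,5] N  lex  "under"
[3,5] NP  >  k=4
[2,5] S\N  >  k=3
[0,5] S  >  k=2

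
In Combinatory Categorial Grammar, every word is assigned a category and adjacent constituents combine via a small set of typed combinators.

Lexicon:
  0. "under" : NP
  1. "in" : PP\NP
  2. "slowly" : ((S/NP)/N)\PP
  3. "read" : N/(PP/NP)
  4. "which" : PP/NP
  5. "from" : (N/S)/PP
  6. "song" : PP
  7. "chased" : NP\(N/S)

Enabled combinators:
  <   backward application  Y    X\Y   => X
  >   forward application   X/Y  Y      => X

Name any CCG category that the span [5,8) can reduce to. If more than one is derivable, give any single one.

NP

[0,8] S   >
  [0,5] S/NP   >
    [0,3] (S/NP)/N   <
      [0,2] PP   <
        [0,1] "under" : NP
        [1,2] "in" : PP\NP
      [2,3] "slowly" : ((S/NP)/N)\PP
    [3,5] N   >
      [3,4] "read" : N/(PP/NP)
      [4,5] "which" : PP/NP
  [5,8] NP   <
    [5,7] N/S   >
      [5,6] "from" : (N/S)/PP
      [6,7] "song" : PP
    [7,8] "chased" : NP\(N/S)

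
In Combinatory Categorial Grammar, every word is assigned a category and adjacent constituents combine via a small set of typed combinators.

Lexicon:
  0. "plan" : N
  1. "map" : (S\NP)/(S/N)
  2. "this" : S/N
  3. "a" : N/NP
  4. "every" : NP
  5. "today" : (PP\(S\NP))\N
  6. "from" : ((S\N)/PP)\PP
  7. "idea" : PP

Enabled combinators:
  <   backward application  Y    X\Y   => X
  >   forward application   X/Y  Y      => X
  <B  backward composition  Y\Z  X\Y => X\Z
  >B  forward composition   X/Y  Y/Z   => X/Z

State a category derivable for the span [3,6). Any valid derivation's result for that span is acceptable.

[0,8] S   <
  [0,1] "plan" : N
  [1,8] S\N   >
    [1,7] (S\N)/PP   <
      [1,6] PP   <
        [1,3] S\NP   >
          [1,2] "map" : (S\NP)/(S/N)
          [2,3] "this" : S/N
        [3,6] PP\(S\NP)   <
          [3,5] N   >
            [3,4] "a" : N/NP
            [4,5] "every" : NP
          [5,6] "today" : (PP\(S\NP))\N
      [6,7] "from" : ((S\N)/PP)\PP
    [7,8] "idea" : PP

PP\(S\NP)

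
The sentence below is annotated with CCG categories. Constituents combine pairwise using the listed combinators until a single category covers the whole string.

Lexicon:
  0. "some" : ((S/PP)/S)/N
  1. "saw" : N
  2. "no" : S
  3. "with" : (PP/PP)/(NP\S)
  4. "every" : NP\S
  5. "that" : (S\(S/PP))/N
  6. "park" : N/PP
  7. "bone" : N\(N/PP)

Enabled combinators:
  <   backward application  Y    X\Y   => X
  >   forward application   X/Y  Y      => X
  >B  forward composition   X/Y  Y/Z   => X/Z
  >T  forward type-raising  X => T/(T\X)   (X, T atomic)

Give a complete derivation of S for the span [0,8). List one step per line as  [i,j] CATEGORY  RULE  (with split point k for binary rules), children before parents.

[0,1] ((S/PP)/S)/N  lex  "some"
[1,2] N  lex  "saw"
[0,2] (S/PP)/S  >  k=1
[2,3] S  lex  "no"
[0,3] S/PP  >  k=2
[3,4] (PP/PP)/(NP\S)  lex  "with"
[4,5] NP\S  lex  "every"
[3,5] PP/PP  >  k=4
[0,5] S/PP  >B  k=3
[5,6] (S\(S/PP))/N  lex  "that"
[6,7] N/PP  lex  "park"
[7,8] N\(N/PP)  lex  "bone"
[6,8] N  <  k=7
[5,8] S\(S/PP)  >  k=6
[0,8] S  <  k=5

[0,8] S   <
  [0,5] S/PP   >B
    [0,3] S/PP   >
      [0,2] (S/PP)/S   >
        [0,1] "some" : ((S/PP)/S)/N
        [1,2] "saw" : N
      [2,3] "no" : S
    [3,5] PP/PP   >
      [3,4] "with" : (PP/PP)/(NP\S)
      [4,5] "every" : NP\S
  [5,8] S\(S/PP)   >
    [5,6] "that" : (S\(S/PP))/N
    [6,8] N   <
      [6,7] "park" : N/PP
      [7,8] "bone" : N\(N/PP)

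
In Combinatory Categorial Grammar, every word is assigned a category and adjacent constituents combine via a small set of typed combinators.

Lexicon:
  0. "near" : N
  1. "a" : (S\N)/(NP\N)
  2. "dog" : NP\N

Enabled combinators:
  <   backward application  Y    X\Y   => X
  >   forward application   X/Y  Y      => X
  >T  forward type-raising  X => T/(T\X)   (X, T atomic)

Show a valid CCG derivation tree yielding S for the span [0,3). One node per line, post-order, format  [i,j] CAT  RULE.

[0,3] S   >
  [0,1] S/(S\N)   >T
    [0,1] "near" : N
  [1,3] S\N   >
    [1,2] "a" : (S\N)/(NP\N)
    [2,3] "dog" : NP\N

[0,1] N  lex  "near"
[0,1] S/(S\N)  >T
[1,2] (S\N)/(NP\N)  lex  "a"
[2,3] NP\N  lex  "dog"
[1,3] S\N  >  k=2
[0,3] S  >  k=1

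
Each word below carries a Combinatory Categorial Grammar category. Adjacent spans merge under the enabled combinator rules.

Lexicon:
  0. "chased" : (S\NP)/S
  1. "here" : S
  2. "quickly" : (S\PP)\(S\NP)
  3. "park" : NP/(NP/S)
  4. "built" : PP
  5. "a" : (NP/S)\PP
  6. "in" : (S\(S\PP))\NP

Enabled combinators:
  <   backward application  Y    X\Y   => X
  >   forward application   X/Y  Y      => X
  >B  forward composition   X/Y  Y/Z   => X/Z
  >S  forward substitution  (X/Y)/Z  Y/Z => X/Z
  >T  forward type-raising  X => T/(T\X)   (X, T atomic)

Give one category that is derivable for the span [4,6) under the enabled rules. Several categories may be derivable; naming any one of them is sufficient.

NP/S

[0,7] S   <
  [0,3] S\PP   <
    [0,2] S\NP   >
      [0,1] "chased" : (S\NP)/S
      [1,2] "here" : S
    [2,3] "quickly" : (S\PP)\(S\NP)
  [3,7] S\(S\PP)   <
    [3,6] NP   >
      [3,4] "park" : NP/(NP/S)
      [4,6] NP/S   <
        [4,5] "built" : PP
        [5,6] "a" : (NP/S)\PP
    [6,7] "in" : (S\(S\PP))\NP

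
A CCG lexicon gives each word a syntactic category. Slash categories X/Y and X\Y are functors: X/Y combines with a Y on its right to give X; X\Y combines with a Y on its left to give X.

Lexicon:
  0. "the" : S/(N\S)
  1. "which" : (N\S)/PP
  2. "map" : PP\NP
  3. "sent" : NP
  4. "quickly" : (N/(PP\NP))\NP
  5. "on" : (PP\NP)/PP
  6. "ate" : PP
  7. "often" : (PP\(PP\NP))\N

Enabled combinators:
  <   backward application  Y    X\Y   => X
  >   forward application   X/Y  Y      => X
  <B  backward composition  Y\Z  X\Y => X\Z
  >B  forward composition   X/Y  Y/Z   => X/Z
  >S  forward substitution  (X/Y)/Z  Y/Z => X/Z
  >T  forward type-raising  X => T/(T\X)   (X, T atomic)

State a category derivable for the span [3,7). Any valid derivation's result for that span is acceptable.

N

[0,8] S   >
  [0,1] "the" : S/(N\S)
  [1,8] N\S   >
    [1,2] "which" : (N\S)/PP
    [2,8] PP   <
      [2,3] "map" : PP\NP
      [3,8] PP\(PP\NP)   <
        [3,7] N   >
          [3,5] N/(PP\NP)   <
            [3,4] "sent" : NP
            [4,5] "quickly" : (N/(PP\NP))\NP
          [5,7] PP\NP   >
            [5,6] "on" : (PP\NP)/PP
            [6,7] "ate" : PP
        [7,8] "often" : (PP\(PP\NP))\N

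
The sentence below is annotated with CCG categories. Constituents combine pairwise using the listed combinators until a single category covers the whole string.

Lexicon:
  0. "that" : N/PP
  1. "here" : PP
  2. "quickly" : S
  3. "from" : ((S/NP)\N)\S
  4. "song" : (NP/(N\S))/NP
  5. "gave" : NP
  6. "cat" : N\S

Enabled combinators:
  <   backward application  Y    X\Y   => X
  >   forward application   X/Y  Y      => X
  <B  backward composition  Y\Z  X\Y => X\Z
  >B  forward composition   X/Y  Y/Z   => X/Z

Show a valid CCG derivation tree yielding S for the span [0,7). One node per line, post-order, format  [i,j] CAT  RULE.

[0,7] S   >
  [0,4] S/NP   <
    [0,2] N   >
      [0,1] "that" : N/PP
      [1,2] "here" : PP
    [2,4] (S/NP)\N   <
      [2,3] "quickly" : S
      [3,4] "from" : ((S/NP)\N)\S
  [4,7] NP   >
    [4,6] NP/(N\S)   >
      [4,5] "song" : (NP/(N\S))/NP
      [5,6] "gave" : NP
    [6,7] "cat" : N\S

[0,1] N/PP  lex  "that"
[1,2] PP  lex  "here"
[0,2] N  >  k=1
[2,3] S  lex  "quickly"
[3,4] ((S/NP)\N)\S  lex  "from"
[2,4] (S/NP)\N  <  k=3
[0,4] S/NP  <  k=2
[4,5] (NP/(N\S))/NP  lex  "song"
[5,6] NP  lex  "gave"
[4,6] NP/(N\S)  >  k=5
[6,7] N\S  lex  "cat"
[4,7] NP  >  k=6
[0,7] S  >  k=4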